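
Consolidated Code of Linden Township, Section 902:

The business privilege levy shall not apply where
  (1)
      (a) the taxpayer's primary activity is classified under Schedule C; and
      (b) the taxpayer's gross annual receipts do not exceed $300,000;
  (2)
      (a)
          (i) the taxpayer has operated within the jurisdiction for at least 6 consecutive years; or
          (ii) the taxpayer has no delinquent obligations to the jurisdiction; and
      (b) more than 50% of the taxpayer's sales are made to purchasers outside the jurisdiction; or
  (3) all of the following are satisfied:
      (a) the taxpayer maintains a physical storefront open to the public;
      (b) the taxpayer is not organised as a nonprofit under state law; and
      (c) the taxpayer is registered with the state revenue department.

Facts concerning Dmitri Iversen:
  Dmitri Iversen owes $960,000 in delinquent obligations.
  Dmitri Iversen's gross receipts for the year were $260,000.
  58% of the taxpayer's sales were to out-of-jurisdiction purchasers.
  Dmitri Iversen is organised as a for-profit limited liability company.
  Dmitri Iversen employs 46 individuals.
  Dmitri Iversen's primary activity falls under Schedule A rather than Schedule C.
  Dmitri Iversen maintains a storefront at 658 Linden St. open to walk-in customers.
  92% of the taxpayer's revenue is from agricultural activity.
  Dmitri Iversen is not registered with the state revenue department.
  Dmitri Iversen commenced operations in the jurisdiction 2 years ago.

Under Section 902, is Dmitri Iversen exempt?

No — not exempt.

(a) Schedule C activity — not met.
(b) receipts ≤ $300,000 — holds.
So (1) is not satisfied (F AND T).
(i) ≥ 6 yrs in jurisdiction — not met.
(ii) no delinquency — not satisfied.
(a) = F OR F = false.
(b) >50% out-of-jur. sales — met.
(2): F AND T → false.
(a) has storefront — met.
(b) not (nonprofit) — met.
(c) state-registered — fails.
(3) = T AND T AND F = false.
So Overall is not satisfied (F OR F OR F).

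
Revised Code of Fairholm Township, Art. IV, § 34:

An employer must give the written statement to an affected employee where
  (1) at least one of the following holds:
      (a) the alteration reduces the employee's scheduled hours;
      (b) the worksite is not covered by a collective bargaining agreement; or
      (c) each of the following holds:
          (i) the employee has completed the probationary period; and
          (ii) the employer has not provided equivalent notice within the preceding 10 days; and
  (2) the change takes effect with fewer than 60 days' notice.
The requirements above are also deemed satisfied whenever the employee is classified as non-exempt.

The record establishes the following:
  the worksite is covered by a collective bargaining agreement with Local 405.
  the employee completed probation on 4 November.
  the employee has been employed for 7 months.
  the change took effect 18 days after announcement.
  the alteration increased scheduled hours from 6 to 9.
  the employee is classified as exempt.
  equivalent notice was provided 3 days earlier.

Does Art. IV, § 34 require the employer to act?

(a) hours reduced — not satisfied.
(b) no CBA — fails.
(i) past probation — holds.
(ii) no recent notice — fails.
So (c) is not satisfied (T AND F).
(1) = F OR F OR F = false.
(2) < 60 days' notice — satisfied.
So Overall is not satisfied (F AND T).
Exception (non-exempt) — not satisfied.
Result: main false OR exception false → false.

No — not required.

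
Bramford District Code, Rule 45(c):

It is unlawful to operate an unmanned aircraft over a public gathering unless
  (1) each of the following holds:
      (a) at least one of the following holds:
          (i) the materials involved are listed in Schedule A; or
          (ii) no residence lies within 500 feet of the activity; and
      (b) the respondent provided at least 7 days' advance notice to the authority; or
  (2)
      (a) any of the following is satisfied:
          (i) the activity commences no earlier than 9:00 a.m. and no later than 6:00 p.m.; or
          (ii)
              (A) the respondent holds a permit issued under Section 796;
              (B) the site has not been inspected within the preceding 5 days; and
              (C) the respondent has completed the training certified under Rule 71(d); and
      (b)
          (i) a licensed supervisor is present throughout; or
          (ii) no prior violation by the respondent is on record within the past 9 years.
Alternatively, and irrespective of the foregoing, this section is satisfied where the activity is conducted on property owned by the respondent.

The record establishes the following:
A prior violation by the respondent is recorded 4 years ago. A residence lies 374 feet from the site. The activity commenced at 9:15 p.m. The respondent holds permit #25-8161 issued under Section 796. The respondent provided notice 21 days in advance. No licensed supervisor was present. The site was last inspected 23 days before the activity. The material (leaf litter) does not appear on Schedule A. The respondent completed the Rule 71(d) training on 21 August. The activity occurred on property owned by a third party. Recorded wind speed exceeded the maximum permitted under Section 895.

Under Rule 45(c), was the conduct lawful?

(i) Schedule A material — not met.
(ii) no residence in 500 ft — fails.
(a): F OR F → false.
(b) ≥7 days' notice — satisfied.
(1): F AND T → false.
(i) start within hours — not satisfied.
(A) holds permit — met.
(B) not (site inspected) — met.
(C) training certified — holds.
(ii) = T AND T AND T = true.
(a): F OR T → true.
(i) supervisor present — fails.
(ii) no prior violation — not satisfied.
So (b) is not satisfied (F OR F).
So (2) is not satisfied (T AND F).
Overall = F OR F = false.
Exception (own property) — not satisfied.
Result: main false OR exception false → false.

No — unlawful.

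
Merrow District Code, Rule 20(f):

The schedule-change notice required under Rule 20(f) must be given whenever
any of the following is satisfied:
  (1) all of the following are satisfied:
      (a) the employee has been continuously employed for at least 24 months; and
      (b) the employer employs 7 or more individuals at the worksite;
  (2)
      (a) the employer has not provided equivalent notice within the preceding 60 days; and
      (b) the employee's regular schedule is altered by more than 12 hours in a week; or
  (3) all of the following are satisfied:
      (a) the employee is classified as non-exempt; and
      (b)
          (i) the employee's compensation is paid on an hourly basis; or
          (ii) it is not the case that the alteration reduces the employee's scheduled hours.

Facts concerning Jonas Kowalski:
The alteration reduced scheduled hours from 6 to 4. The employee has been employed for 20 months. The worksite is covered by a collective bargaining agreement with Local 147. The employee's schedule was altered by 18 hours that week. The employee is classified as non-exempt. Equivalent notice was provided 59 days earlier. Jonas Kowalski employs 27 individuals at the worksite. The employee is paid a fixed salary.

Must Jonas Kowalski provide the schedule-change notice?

No — not required.

(a) tenure ≥ 24 mo. — not met.
(b) ≥ 7 at site — satisfied.
(1): F AND T → false.
(a) no recent notice — not met.
(b) schedule shift > 12h — holds.
(2): F AND T → false.
(a) non-exempt — holds.
(i) hourly-paid — fails.
(ii) not (hours reduced) — fails.
So (b) is not satisfied (F OR F).
(3) = T AND F = false.
So Overall is not satisfied (F OR F OR F).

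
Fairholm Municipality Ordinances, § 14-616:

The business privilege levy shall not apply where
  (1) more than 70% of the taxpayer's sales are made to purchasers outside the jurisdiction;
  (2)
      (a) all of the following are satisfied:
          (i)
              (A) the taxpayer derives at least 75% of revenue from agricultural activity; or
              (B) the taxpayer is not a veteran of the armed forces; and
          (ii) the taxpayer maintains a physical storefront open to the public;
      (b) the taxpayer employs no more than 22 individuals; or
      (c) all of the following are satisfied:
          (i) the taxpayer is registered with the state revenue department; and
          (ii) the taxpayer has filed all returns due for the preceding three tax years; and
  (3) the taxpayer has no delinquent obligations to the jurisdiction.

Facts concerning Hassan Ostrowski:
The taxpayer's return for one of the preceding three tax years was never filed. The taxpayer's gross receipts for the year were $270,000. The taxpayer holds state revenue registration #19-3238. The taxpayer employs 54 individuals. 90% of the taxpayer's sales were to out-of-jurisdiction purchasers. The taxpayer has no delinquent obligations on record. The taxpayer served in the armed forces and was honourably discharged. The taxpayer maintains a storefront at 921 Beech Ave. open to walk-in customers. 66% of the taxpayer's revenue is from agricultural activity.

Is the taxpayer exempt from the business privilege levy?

(1) >70% out-of-jur. sales — met.
(A) ≥75% agricultural — not met.
(B) not (veteran) — not met.
(i): F OR F → false.
(ii) has storefront — met.
So (a) is not satisfied (F AND T).
(b) ≤ 22 employees — fails.
(i) state-registered — satisfied.
(ii) returns current — fails.
(c) = T AND F = false.
(2) = F OR F OR F = false.
(3) no delinquency — met.
Overall: T AND F AND T → false.

No — not exempt.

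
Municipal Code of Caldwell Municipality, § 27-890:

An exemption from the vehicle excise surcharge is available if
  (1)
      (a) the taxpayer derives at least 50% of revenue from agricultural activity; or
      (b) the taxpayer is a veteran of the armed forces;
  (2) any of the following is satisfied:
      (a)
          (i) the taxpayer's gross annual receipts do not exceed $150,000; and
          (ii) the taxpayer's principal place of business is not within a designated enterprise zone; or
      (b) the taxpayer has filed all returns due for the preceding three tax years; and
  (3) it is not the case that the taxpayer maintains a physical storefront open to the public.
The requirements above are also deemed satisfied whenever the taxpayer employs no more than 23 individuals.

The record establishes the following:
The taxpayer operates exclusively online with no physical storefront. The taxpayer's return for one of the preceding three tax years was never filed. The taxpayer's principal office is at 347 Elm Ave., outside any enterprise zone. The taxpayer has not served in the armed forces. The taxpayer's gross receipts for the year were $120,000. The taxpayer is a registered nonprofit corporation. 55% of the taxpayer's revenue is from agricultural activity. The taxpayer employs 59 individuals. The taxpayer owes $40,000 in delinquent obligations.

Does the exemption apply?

(a) ≥50% agricultural — satisfied.
(b) veteran — not met.
(1) = T OR F = true.
(i) receipts ≤ $150,000 — satisfied.
(ii) not (in enterprise zone) — met.
So (a) is satisfied (T AND T).
(b) returns current — not met.
(2): T OR F → true.
(3) not (has storefront) — met.
Overall = T AND T AND T = true.
Exception (≤ 23 employees) — not satisfied.
Result: main true OR exception false → true.

Yes — exempt.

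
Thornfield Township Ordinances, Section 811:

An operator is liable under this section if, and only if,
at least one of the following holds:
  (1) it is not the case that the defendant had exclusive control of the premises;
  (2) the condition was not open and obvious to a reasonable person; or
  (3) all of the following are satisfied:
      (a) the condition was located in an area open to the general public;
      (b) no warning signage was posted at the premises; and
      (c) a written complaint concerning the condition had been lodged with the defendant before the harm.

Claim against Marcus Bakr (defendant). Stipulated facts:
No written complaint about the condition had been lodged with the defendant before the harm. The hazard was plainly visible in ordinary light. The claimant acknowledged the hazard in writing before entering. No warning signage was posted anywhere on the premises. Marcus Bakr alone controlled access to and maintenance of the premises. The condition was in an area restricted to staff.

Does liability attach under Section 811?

No — not liable.

(1) not (exclusive control) — fails.
(2) not open/obvious — not met.
(a) public area — fails.
(b) no signage posted — met.
(c) complaint lodged — not met.
So (3) is not satisfied (F AND T AND F).
Overall = F OR F OR F = false.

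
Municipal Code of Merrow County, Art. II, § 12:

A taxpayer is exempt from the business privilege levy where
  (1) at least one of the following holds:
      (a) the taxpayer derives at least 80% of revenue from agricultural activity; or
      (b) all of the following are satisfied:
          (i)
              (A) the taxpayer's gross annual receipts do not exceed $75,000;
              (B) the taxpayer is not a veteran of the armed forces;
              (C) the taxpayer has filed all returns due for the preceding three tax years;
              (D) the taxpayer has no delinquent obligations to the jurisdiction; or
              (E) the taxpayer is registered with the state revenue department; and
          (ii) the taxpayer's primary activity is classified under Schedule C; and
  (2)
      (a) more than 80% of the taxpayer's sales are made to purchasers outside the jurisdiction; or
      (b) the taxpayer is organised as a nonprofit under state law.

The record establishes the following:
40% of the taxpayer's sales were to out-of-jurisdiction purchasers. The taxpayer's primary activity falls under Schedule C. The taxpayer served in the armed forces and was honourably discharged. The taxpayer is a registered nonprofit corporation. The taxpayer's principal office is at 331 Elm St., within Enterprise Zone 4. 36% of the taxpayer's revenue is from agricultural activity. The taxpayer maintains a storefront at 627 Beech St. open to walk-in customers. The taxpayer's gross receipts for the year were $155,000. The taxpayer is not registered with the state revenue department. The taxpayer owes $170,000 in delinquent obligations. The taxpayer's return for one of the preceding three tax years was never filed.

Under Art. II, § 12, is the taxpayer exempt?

(a) ≥80% agricultural — not met.
(A) receipts ≤ $75,000 — not met.
(B) not (veteran) — not met.
(C) returns current — not satisfied.
(D) no delinquency — not met.
(E) state-registered — not satisfied.
So (i) is not satisfied (F OR F OR F OR F OR F).
(ii) Schedule C activity — met.
(b): F AND T → false.
(1) = F OR F = false.
(a) >80% out-of-jur. sales — not met.
(b) nonprofit — met.
(2): F OR T → true.
Overall: F AND T → false.

No — not exempt.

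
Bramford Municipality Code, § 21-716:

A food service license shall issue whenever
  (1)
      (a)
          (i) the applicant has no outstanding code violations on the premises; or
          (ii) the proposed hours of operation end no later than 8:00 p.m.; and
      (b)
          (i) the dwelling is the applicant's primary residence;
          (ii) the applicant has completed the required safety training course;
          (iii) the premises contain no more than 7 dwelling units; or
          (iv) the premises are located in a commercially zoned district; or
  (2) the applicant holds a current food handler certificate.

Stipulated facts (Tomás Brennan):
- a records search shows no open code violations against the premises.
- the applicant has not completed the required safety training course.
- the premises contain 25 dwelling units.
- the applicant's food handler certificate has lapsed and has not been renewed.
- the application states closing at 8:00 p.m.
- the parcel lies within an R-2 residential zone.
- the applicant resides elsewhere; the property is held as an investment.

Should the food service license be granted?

(i) no code violations — met.
(ii) closes by 8 p.m. — met.
So (a) is satisfied (T OR T).
(i) primary residence — fails.
(ii) safety training — fails.
(iii) ≤ 7 units — fails.
(iv) commercially zoned — not met.
So (b) is not satisfied (F OR F OR F OR F).
(1): T AND F → false.
(2) food handler cert. — not met.
Overall: F OR F → false.

No — denied.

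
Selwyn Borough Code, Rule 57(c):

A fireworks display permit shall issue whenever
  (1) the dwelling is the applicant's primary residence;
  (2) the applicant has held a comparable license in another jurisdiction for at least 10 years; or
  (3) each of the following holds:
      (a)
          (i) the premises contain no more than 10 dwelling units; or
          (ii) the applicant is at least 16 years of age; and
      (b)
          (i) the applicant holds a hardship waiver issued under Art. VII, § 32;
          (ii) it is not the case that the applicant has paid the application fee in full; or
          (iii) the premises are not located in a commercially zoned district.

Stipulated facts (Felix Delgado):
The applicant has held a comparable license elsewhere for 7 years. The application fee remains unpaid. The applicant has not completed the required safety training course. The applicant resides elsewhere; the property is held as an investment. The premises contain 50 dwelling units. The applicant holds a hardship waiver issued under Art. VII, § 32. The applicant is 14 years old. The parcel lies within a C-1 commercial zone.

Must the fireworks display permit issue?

(1) primary residence — not met.
(2) prior license ≥ 10 yr — not satisfied.
(i) ≤ 10 units — not satisfied.
(ii) age ≥ 16 — not met.
(a) = F OR F = false.
(i) hardship waiver — holds.
(ii) not (fee paid) — satisfied.
(iii) not (commercially zoned) — not met.
(b): T OR T OR F → true.
(3) = F AND T = false.
Overall: F OR F OR F → false.

No — denied.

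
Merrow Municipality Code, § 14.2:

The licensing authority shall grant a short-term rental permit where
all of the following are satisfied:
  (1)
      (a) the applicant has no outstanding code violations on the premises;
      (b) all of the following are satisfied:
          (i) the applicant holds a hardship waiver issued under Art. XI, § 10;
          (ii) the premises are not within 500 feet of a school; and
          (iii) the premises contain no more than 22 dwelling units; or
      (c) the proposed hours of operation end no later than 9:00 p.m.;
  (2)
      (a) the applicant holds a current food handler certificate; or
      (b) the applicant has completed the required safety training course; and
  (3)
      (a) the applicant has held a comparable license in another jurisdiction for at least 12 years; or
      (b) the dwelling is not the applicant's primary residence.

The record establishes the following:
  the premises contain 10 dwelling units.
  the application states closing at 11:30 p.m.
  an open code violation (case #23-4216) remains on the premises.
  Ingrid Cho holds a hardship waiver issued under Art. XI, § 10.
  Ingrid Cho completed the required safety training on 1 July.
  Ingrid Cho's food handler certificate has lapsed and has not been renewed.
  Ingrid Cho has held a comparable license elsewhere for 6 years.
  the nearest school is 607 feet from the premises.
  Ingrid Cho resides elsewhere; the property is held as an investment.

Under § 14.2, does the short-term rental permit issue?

Yes — granted.

(a) no code violations — fails.
(i) hardship waiver — satisfied.
(ii) ≥500 ft from school — satisfied.
(iii) ≤ 22 units — satisfied.
(b) = T AND T AND T = true.
(c) closes by 9 p.m. — fails.
So (1) is satisfied (F OR T OR F).
(a) food handler cert. — not met.
(b) safety training — holds.
So (2) is satisfied (F OR T).
(a) prior license ≥ 12 yr — fails.
(b) not (primary residence) — met.
So (3) is satisfied (F OR T).
So Overall is satisfied (T AND T AND T).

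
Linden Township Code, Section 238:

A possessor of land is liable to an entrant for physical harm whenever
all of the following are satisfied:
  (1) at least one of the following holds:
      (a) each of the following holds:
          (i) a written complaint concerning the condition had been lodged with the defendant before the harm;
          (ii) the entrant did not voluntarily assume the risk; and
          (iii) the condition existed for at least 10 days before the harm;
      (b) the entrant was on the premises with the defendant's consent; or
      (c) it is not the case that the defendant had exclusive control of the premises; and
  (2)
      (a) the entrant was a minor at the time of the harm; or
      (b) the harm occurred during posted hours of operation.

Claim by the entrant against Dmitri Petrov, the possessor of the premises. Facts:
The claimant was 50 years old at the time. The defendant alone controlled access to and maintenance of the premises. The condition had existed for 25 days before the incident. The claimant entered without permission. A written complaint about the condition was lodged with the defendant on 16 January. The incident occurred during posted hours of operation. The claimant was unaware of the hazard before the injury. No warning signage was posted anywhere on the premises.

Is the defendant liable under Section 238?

Yes — liable.

(i) complaint lodged — holds.
(ii) no assumed risk — satisfied.
(iii) condition ≥10 days old — holds.
(a): T AND T AND T → true.
(b) consent to enter — fails.
(c) not (exclusive control) — not met.
So (1) is satisfied (T OR F OR F).
(a) entrant a minor — not satisfied.
(b) during posted hours — satisfied.
So (2) is satisfied (F OR T).
So Overall is satisfied (T AND T).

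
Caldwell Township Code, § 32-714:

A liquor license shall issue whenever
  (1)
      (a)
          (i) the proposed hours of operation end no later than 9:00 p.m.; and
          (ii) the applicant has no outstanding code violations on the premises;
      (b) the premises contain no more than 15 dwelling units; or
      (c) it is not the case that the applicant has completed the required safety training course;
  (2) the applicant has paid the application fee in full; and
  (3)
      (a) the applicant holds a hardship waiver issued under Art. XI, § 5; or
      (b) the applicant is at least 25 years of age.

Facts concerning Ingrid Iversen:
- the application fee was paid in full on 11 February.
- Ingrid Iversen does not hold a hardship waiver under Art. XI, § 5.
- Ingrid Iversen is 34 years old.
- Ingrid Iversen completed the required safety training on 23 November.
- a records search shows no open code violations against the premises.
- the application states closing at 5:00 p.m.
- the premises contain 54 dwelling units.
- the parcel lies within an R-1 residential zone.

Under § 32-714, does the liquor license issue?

(i) closes by 9 p.m. — satisfied.
(ii) no code violations — holds.
So (a) is satisfied (T AND T).
(b) ≤ 15 units — not satisfied.
(c) not (safety training) — fails.
So (1) is satisfied (T OR F OR F).
(2) fee paid — satisfied.
(a) hardship waiver — not satisfied.
(b) age ≥ 25 — satisfied.
So (3) is satisfied (F OR T).
Overall = T AND T AND T = true.

Yes — granted.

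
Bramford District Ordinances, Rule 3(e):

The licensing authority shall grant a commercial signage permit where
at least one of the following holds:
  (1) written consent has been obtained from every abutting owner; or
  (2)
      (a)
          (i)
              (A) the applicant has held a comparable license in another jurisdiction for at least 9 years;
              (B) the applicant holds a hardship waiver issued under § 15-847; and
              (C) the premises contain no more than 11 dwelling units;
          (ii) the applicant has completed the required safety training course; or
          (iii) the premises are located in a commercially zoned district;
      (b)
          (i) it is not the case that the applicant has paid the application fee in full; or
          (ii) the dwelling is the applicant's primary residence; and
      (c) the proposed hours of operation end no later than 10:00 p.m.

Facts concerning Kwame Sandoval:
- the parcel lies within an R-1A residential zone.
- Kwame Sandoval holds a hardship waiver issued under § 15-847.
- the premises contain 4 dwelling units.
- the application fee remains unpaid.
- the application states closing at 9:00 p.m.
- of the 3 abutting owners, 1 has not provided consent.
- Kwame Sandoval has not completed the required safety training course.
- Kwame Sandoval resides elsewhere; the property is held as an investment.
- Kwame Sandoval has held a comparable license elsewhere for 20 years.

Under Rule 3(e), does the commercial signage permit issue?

Yes — granted.

(1) all abutters consent — not satisfied.
(A) prior license ≥ 9 yr — met.
(B) hardship waiver — met.
(C) ≤ 11 units — holds.
(i): T AND T AND T → true.
(ii) safety training — not satisfied.
(iii) commercially zoned — not satisfied.
So (a) is satisfied (T OR F OR F).
(i) not (fee paid) — holds.
(ii) primary residence — not met.
(b): T OR F → true.
(c) closes by 10 p.m. — holds.
(2) = T AND T AND T = true.
Overall = F OR T = true.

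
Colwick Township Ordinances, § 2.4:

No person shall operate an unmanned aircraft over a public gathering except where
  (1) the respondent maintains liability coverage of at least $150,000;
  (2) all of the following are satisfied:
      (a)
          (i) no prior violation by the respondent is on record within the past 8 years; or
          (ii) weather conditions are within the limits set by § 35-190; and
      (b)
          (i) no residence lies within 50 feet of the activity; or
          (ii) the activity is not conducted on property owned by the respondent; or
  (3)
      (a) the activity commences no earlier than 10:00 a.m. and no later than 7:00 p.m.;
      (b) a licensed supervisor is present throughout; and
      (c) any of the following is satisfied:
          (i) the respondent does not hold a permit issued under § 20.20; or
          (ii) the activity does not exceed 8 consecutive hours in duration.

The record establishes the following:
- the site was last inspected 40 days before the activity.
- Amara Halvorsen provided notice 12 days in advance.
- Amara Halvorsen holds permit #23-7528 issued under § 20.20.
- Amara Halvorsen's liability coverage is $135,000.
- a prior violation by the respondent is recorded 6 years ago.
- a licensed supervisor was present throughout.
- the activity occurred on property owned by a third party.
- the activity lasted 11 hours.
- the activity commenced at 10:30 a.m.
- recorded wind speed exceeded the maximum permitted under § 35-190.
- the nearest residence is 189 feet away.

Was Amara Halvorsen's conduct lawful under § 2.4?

(1) coverage ≥ $150,000 — not met.
(i) no prior violation — not satisfied.
(ii) weather ok — not met.
So (a) is not satisfied (F OR F).
(i) no residence in 50 ft — holds.
(ii) not (own property) — met.
So (b) is satisfied (T OR T).
(2): F AND T → false.
(a) start within hours — met.
(b) supervisor present — holds.
(i) not (holds permit) — not satisfied.
(ii) ≤ 8 hrs duration — not satisfied.
(c): F OR F → false.
(3) = T AND T AND F = false.
Overall = F OR F OR F = false.

No — unlawful.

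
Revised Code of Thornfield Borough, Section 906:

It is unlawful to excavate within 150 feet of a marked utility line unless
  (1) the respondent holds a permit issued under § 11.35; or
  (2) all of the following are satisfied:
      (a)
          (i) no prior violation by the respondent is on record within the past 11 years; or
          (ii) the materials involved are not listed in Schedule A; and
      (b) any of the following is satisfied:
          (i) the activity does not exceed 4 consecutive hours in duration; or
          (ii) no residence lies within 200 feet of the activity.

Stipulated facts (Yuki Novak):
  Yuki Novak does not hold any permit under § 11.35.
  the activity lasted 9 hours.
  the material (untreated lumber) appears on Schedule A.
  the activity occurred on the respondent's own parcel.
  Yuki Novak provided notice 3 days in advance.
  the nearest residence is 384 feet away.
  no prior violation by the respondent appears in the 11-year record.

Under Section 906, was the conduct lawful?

Yes — lawful.

(1) holds permit — fails.
(i) no prior violation — holds.
(ii) not (Schedule A material) — not met.
(a): T OR F → true.
(i) ≤ 4 hrs duration — not satisfied.
(ii) no residence in 200 ft — holds.
(b): F OR T → true.
So (2) is satisfied (T AND T).
So Overall is satisfied (F OR T).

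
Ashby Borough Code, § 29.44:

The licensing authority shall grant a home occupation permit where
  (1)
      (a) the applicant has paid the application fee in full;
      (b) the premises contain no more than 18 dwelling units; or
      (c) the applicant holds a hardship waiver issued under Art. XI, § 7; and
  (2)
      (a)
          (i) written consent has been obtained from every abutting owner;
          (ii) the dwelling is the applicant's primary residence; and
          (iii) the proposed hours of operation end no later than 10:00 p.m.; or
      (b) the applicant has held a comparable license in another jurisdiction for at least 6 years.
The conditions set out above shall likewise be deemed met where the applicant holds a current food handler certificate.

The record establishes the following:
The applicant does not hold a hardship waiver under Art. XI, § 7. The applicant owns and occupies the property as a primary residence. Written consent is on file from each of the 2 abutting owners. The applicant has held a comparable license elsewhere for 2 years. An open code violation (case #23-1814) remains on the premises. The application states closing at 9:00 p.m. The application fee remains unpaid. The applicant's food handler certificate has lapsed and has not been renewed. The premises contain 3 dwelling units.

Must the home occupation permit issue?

Yes — granted.

(a) fee paid — not satisfied.
(b) ≤ 18 units — holds.
(c) hardship waiver — not met.
(1) = F OR T OR F = true.
(i) all abutters consent — satisfied.
(ii) primary residence — met.
(iii) closes by 10 p.m. — satisfied.
(a): T AND T AND T → true.
(b) prior license ≥ 6 yr — not met.
(2): T OR F → true.
So Overall is satisfied (T AND T).
Exception (food handler cert.) — not satisfied.
Result: main true OR exception false → true.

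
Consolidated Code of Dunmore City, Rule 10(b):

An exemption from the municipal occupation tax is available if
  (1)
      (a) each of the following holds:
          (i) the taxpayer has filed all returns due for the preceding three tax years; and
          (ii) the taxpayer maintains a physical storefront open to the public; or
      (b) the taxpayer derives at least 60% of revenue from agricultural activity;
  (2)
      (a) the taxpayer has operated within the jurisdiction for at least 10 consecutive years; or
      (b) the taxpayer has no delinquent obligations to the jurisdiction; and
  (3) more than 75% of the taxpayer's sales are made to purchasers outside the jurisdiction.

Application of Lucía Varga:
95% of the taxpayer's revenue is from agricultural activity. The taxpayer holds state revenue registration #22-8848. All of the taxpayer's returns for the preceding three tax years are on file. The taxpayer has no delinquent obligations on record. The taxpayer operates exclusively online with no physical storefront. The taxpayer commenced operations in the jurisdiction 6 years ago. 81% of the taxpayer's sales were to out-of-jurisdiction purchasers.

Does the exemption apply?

(i) returns current — met.
(ii) has storefront — fails.
(a) = T AND F = false.
(b) ≥60% agricultural — holds.
(1) = F OR T = true.
(a) ≥ 10 yrs in jurisdiction — not met.
(b) no delinquency — met.
(2) = F OR T = true.
(3) >75% out-of-jur. sales — satisfied.
Overall = T AND T AND T = true.

Yes — exempt.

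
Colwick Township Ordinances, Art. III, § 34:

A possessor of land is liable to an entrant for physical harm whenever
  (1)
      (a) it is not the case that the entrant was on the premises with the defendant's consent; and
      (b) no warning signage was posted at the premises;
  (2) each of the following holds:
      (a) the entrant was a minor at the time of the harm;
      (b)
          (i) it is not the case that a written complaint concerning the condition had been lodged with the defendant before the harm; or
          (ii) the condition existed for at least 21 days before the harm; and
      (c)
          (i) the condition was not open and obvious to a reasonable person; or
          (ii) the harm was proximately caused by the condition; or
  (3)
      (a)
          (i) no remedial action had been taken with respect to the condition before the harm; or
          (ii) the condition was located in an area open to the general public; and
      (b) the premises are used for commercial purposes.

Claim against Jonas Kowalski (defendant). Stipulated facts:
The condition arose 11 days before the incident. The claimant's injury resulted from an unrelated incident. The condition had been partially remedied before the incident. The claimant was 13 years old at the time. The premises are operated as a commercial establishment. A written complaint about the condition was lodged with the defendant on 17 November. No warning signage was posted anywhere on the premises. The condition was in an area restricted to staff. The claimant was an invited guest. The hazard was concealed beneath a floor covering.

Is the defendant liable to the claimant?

(a) not (consent to enter) — not satisfied.
(b) no signage posted — holds.
(1) = F AND T = false.
(a) entrant a minor — holds.
(i) not (complaint lodged) — fails.
(ii) condition ≥21 days old — fails.
So (b) is not satisfied (F OR F).
(i) not open/obvious — holds.
(ii) proximate cause — fails.
(c) = T OR F = true.
(2) = T AND F AND T = false.
(i) no remedial action — fails.
(ii) public area — not met.
(a): F OR F → false.
(b) commercial use — satisfied.
(3): F AND T → false.
Overall = F OR F OR F = false.

No — not liable.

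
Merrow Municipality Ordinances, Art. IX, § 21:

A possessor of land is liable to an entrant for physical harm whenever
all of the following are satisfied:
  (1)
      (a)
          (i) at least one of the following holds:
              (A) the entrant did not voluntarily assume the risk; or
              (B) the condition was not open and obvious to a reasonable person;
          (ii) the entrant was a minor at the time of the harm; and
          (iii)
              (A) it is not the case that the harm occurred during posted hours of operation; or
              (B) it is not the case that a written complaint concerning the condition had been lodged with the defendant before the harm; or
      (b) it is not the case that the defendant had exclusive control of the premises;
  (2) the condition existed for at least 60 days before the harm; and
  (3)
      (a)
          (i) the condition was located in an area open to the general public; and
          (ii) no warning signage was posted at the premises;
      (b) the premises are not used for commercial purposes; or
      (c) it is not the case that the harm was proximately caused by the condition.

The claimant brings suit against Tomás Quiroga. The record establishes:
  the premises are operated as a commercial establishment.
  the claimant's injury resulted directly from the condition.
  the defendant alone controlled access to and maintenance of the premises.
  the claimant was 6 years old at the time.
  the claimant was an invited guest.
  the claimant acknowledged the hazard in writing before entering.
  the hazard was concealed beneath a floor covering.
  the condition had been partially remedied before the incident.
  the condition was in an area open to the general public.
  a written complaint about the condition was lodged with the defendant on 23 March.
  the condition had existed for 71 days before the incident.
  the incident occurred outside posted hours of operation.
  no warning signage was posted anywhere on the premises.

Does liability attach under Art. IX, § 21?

Yes — liable.

(A) no assumed risk — fails.
(B) not open/obvious — met.
(i): F OR T → true.
(ii) entrant a minor — satisfied.
(A) not (during posted hours) — met.
(B) not (complaint lodged) — not satisfied.
(iii): T OR F → true.
(a): T AND T AND T → true.
(b) not (exclusive control) — fails.
(1) = T OR F = true.
(2) condition ≥60 days old — satisfied.
(i) public area — met.
(ii) no signage posted — satisfied.
(a): T AND T → true.
(b) not (commercial use) — fails.
(c) not (proximate cause) — not met.
(3) = T OR F OR F = true.
Overall = T AND T AND T = true.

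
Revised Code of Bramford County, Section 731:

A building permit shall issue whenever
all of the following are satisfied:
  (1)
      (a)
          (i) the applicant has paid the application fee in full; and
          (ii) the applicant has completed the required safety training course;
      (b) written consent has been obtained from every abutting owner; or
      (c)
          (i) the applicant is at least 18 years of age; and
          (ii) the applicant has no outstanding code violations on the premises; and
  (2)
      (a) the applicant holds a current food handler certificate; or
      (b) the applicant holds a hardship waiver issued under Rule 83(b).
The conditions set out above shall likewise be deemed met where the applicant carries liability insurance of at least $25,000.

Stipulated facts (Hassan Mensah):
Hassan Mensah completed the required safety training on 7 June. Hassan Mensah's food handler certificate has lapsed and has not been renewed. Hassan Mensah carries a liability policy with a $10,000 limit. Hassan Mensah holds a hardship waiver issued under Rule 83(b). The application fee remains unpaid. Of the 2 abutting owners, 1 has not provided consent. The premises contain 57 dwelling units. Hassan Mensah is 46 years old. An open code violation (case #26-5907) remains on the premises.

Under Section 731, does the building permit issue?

(i) fee paid — not satisfied.
(ii) safety training — satisfied.
(a): F AND T → false.
(b) all abutters consent — not satisfied.
(i) age ≥ 18 — met.
(ii) no code violations — not met.
So (c) is not satisfied (T AND F).
(1) = F OR F OR F = false.
(a) food handler cert. — not met.
(b) hardship waiver — holds.
So (2) is satisfied (F OR T).
Overall: F AND T → false.
Exception (insurance ≥ $25,000) — not satisfied.
Result: main false OR exception false → false.

No — denied.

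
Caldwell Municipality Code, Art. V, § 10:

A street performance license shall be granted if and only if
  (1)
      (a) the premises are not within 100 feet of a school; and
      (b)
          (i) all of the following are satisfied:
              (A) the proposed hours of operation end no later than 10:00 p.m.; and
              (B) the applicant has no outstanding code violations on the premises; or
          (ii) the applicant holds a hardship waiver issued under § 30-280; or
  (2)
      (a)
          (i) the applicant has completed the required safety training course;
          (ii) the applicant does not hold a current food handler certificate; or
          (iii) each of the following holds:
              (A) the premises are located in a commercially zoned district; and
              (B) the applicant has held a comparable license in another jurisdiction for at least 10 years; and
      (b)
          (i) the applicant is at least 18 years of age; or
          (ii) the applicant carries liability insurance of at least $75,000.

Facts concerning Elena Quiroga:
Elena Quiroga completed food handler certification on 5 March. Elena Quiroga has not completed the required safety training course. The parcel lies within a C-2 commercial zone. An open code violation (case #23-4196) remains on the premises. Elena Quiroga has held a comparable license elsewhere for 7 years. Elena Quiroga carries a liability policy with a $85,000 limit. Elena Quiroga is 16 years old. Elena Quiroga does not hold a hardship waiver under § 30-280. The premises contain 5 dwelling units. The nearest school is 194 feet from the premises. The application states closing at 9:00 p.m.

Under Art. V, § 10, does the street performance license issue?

No — denied.

(a) ≥100 ft from school — holds.
(A) closes by 10 p.m. — satisfied.
(B) no code violations — fails.
(i) = T AND F = false.
(ii) hardship waiver — not satisfied.
So (b) is not satisfied (F OR F).
So (1) is not satisfied (T AND F).
(i) safety training — not satisfied.
(ii) not (food handler cert.) — not satisfied.
(A) commercially zoned — holds.
(B) prior license ≥ 10 yr — fails.
So (iii) is not satisfied (T AND F).
(a): F OR F OR F → false.
(i) age ≥ 18 — not met.
(ii) insurance ≥ $75,000 — met.
(b) = F OR T = true.
(2): F AND T → false.
So Overall is not satisfied (F OR F).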